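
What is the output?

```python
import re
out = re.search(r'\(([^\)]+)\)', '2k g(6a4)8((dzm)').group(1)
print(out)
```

`re.search` tries every starting position until one works.
The match spans [4:9] → '(6a4)'.
Captured: group 1 = '6a4'.

6a4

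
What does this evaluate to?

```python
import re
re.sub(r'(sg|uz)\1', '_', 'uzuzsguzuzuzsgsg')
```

'_sg_uz_'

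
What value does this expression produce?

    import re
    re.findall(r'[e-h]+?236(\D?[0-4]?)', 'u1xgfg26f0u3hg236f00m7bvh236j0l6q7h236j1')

['f0', 'j0', 'j1']

The pattern matches one or more of a character in [e-h] (lazy), then the literal '236'; then optionally a non-digit, then optionally a character in [0-4] (captured).
Matches: at [12:19] match 'hg236f0', group 1 = 'f0'; at [24:30] match 'h236j0', group 1 = 'j0'; at [34:40] match 'h236j1', group 1 = 'j1'.
One capturing group, so `findall` returns just the captured substring from each match — 3 in all.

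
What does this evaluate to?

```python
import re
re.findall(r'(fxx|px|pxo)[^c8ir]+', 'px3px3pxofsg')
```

['px']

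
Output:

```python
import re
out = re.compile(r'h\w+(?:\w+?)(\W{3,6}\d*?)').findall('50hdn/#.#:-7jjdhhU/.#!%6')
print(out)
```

['/#.#:-', '/.#!%']

Lazy quantifiers expand one character at a time until the remainder of the pattern can match.
One capturing group, so `findall` returns just the captured substring from each match — 2 in all.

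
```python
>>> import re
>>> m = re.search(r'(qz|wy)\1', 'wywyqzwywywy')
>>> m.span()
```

`\1` has to match the exact text group 1 already captured.
The match spans [0:4] → 'wywy'.

(0, 4)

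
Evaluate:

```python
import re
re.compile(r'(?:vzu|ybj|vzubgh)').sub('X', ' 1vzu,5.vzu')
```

' 1X,5.X'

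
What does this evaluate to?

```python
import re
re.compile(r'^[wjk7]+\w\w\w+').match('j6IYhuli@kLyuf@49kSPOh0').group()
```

This matches anchored at the start of the string; then one or more of one of [wjk7], then a word character, then a word character; then one or more of a word character.
`match` is anchored at position 0; if the pattern doesn't fit there, it returns None.
The match spans [0:8] → 'j6IYhuli'.

'j6IYhuli'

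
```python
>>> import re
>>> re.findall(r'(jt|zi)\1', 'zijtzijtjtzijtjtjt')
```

A backreference is literal: `\1` must see the identical characters the first group matched.
Because there's exactly one group, `findall` drops the full match and keeps group 1 from each hit.

['jt', 'jt']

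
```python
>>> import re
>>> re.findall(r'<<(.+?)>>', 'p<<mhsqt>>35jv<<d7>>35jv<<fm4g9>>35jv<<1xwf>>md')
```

['mhsqt', 'd7', 'fm4g9', '1xwf']

Walking the string: at [1:10] match '<<mhsqt>>', group 1 = 'mhsqt'; at [14:20] match '<<d7>>', group 1 = 'd7'; at [24:33] match '<<fm4g9>>', group 1 = 'fm4g9'; at [37:45] match '<<1xwf>>', group 1 = '1xwf'.
`findall` collects group 1 from each match (4 total).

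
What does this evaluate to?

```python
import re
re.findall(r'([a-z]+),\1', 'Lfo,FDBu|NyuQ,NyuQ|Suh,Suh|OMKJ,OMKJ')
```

[]

The backreference `\1` re-matches whatever the first group consumed, character for character.
One capturing group, so `findall` returns just the captured substring from each match — 0 in all.
Nothing in the string satisfies the pattern, so the list is empty.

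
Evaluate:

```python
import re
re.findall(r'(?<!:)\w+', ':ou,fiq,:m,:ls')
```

['u', 'fiq', 's']

The negative lookahead/lookbehind blocks any match where the forbidden context is present.
Walking the string: at [2:3] → 'u'; at [4:7] → 'fiq'; at [13:14] → 's'.
`findall` yields the raw match text (3 of them) because the pattern has no groups.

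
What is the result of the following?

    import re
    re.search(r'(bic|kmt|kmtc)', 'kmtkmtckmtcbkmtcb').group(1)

'kmt'

Unlike `match`, `search` isn't anchored — it looks for the pattern anywhere in the string.
The match spans [0:3] → 'kmt'.
Captured: group 1 = 'kmt'.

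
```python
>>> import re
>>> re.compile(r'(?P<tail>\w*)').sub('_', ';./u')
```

Every occurrence is swapped for '_'.

'_;_._/__'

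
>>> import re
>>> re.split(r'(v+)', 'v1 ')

['', 'v', '1 ']

Pattern: one or more of a literal 'v' (captured).
Matches to split on: at [0:1] → 'v'.
`re.split` interleaves the captured-group text with the surrounding fragments.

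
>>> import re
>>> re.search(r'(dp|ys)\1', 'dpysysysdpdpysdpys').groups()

('ys',)

After group 1 captures some text, `\1` only succeeds where that same text appears again.
`re.search` scans for the first position where the pattern succeeds.
The match spans [2:6] → 'ysys'.
Captured: group 1 = 'ys'.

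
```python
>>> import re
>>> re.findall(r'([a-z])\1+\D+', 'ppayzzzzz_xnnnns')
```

['p']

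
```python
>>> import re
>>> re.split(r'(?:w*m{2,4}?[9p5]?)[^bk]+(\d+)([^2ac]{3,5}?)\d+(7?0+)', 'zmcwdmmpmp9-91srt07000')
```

A `+?`/`*?`/`{m,n}?` starts at its minimum and grows only as far as needed for what follows to match.
Because the pattern has a capturing group, `split` also inserts each captured text between the pieces.

['zmcwd', '1', 'srt', '0', '']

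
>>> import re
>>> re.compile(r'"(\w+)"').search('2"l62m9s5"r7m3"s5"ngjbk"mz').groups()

The match spans [1:10] → '"l62m9s5"'.
Captured: group 1 = 'l62m9s5'.

('l62m9s5',)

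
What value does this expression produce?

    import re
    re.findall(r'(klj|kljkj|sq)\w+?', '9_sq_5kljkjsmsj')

Alternation isn't longest-match — the leftmost alternative that fits at this position is chosen.
Walking the string: at [2:5] match 'sq_', group 1 = 'sq'; at [6:10] match 'kljk', group 1 = 'klj'.
`findall` collects group 1 from each match (2 total).

['sq', 'klj']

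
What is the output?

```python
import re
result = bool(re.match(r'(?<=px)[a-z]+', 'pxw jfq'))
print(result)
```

False

`re.match` only tries the pattern at the start of the string.
Here the string doesn't start with a match, so the call returns None, and `bool(None)` is False.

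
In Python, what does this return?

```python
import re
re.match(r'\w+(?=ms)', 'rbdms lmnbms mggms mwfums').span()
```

The lookaround is zero-width — it requires the adjacent text to match without consuming it, so the asserted text isn't part of the match.
`re.match` only tries the pattern at the start of the string.
The match spans [0:3] → 'rbd'.

(0, 3)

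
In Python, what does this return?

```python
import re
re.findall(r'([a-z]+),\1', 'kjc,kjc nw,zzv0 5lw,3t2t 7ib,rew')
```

`\1` has to match the exact text group 1 already captured.
Because there's exactly one group, `findall` drops the full match and keeps group 1 from the one hit.

['kjc']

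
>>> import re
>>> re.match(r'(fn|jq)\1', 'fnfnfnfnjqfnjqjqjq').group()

'fnfn'

`\1` is not a pattern — it's the concrete string captured by group 1, re-applied verbatim.
`re.match` only tries the pattern at the start of the string.
The match spans [0:4] → 'fnfn'.
Captured: group 1 = 'fn'.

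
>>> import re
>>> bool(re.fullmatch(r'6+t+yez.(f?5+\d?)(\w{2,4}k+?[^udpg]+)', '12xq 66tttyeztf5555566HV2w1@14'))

False

`re.fullmatch` requires the pattern to consume the entire string.
Here there's no way to consume every character, so the call returns None, and `bool(None)` is False.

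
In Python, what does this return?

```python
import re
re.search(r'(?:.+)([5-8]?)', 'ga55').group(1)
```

''

The pattern matches one or more of any character (non-capturing group); then optionally a character in [5-8] (captured).
Unlike `match`, `search` isn't anchored — it looks for the pattern anywhere in the string.
The match spans [0:4] → 'ga55'.
Captured: group 1 = ''.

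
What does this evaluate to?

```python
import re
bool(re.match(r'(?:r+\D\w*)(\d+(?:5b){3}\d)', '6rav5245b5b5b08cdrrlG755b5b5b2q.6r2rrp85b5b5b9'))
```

`re.match` only tries the pattern at the start of the string.
Here the string doesn't start with a match, so the call returns None, and `bool(None)` is False.

False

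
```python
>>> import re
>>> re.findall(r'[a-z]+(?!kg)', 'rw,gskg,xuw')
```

['rw', 'gskg', 'xuw']

The negative lookaround is zero-width — it rules out positions where the adjacent text would match, without consuming anything.
With no groups in the pattern, `findall` gives back each whole match — 3 here.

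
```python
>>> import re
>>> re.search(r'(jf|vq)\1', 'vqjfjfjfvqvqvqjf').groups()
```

('jf',)

A backreference is literal: `\1` must see the identical characters the first group matched.
Unlike `match`, `search` isn't anchored — it looks for the pattern anywhere in the string.
The match spans [2:6] → 'jfjf'.
Captured: group 1 = 'jf'.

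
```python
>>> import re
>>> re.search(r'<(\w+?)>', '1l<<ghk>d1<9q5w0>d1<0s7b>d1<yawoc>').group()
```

`search` walks the string left to right and returns the first match it finds.
The match spans [3:8] → '<ghk>'.
Captured: group 1 = 'ghk'.

'<ghk>'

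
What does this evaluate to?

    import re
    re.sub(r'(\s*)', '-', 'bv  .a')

'-b-v--.-a-'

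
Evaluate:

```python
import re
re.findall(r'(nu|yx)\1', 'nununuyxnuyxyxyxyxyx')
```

The backreference `\1` re-matches whatever the first group consumed, character for character.
One capturing group, so `findall` returns just the captured substring from each match — 3 in all.

['nu', 'yx', 'yx']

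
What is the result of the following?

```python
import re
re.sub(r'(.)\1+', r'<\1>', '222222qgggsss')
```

`\1` has to match the exact text group 1 already captured.
Matches: at [0:6] → '222222'; at [7:10] → 'ggg'; at [10:13] → 'sss'.
`\1` in the replacement pulls in group 1's text for each match.

'<2>q<g><s>'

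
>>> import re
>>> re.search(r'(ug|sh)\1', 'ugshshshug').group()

After group 1 captures some text, `\1` only succeeds where that same text appears again.
The match spans [2:6] → 'shsh'.

'shsh'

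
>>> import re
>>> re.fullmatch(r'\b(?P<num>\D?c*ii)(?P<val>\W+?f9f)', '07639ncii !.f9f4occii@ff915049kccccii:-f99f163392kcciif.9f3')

None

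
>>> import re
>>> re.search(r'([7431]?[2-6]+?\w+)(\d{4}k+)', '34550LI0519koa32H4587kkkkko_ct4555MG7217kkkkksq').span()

(0, 45)

This matches optionally one of [7431], then one or more of a character in [2-6] (lazy), then one or more of a word character (captured); then exactly 4 of a digit, then one or more of a literal 'k' (captured).
`re.search` tries every starting position until one works.
The match spans [0:45] → '34550LI0519koa32H4587kkkkko_ct4555MG7217kkkkk'.
Captured: group 1 = '34550LI0519koa32H4587kkkkko_ct4555MG', group 2 = '7217kkkkk'.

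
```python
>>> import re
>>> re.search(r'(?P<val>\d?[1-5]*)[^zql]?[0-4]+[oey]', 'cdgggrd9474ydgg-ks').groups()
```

('94',)

Pattern: optionally a digit, then zero or more of a character in [1-5] (captured as 'val'); then optionally any character except [zql], then one or more of a character in [0-4]; then one of [oey].
`re.search` scans for the first position where the pattern succeeds.
The match spans [7:12] → '9474y'.
Captured: group 1 = '94'.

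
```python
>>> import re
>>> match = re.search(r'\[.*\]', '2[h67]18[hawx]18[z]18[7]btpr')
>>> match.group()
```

'[h67]18[hawx]18[z]18[7]'

The match spans [1:24] → '[h67]18[hawx]18[z]18[7]'.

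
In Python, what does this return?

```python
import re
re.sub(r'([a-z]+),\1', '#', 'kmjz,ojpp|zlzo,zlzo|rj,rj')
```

'kmjz,ojpp|#|#'

The backreference `\1` re-matches whatever the first group consumed, character for character.
Matches: at [10:19] → 'zlzo,zlzo'; at [20:25] → 'rj,rj'.
Each match is replaced by '#'.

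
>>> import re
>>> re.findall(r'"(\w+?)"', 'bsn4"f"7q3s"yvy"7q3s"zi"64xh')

`findall` collects group 1 from each match (3 total).

['f', 'yvy', 'zi']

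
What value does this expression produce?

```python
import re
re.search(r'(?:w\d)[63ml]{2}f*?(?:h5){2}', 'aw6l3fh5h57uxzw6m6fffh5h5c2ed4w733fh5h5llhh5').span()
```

(1, 10)

Pattern: the literal 'w', then a digit (non-capturing group); then exactly 2 of one of [63ml], then zero or more of the literal 'f' (lazy), then the literal 'h5' repeated 2 times.
Unlike `match`, `search` isn't anchored — it looks for the pattern anywhere in the string.
The match spans [1:10] → 'w6l3fh5h5'.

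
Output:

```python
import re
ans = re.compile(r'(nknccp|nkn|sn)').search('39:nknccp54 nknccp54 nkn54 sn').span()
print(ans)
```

The regex engine tests alternatives in the order written; an earlier branch that matches wins even if a later one would match more.
Unlike `match`, `search` isn't anchored — it looks for the pattern anywhere in the string.
The match spans [3:9] → 'nknccp'.
Captured: group 1 = 'nknccp'.

(3, 9)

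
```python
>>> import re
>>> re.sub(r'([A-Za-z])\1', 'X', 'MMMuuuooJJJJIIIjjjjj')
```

A backreference is literal: `\1` must see the identical characters the first group matched.
Matches: at [0:2] → 'MM'; at [3:5] → 'uu'; at [6:8] → 'oo'; at [8:10] → 'JJ'; at [10:12] → 'JJ'; ….
`sub` substitutes 'X' at each match site.

'XMXuXXXXIXXj'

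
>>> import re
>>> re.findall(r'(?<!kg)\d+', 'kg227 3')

A negative assertion filters positions out without eating any characters.
Walking the string: at [3:5] → '27'; at [6:7] → '3'.
No capturing groups, so `findall` returns the 2 full match strings.

['27', '3']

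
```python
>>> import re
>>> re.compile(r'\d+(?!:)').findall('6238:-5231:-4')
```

`(?!…)`/`(?<!…)` only lets a position through if the neighbouring text does NOT match; no characters are consumed.
`findall` yields the raw match text (3 of them) because the pattern has no groups.

['623', '523', '4']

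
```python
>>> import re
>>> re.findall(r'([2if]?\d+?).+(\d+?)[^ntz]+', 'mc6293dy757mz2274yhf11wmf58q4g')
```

The pattern matches optionally one of [2if], then one or more of a digit (lazy) (captured); then one or more of any character; then one or more of a digit (lazy) (captured); then one or more of any character except [ntz].
The `?` after the quantifier makes it lazy — it takes as little as possible before letting the rest of the pattern try.
Scanning left to right: at [2:30] match '6293dy757mz2274yhf11wmf58q4g', groups = ('6', '4').
Multiple groups make `findall` return tuples — one 2-tuple for the one match.

[('6', '4')]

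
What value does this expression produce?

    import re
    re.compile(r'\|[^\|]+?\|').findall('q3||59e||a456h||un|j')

['|59e|', '|a456h|', '|un|']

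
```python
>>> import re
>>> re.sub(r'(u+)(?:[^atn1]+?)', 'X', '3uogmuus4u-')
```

Lazy quantifiers expand one character at a time until the remainder of the pattern can match.
`sub` substitutes 'X' at each match site.

'3XgmX4X'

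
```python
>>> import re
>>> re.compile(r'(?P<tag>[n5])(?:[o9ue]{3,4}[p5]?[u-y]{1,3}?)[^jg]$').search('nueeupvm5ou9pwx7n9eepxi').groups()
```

The match spans [16:23] → 'n9eepxi'.
Captured: group 1 = 'n'.

('n',)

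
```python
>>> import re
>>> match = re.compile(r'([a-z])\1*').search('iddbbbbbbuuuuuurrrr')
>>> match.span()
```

(0, 1)

`\1` is not a pattern — it's the concrete string captured by group 1, re-applied verbatim.
`re.search` scans for the first position where the pattern succeeds.
The match spans [0:1] → 'i'.
Captured: group 1 = 'i'.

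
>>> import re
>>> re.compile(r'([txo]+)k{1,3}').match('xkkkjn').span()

With `match`, the pattern is implicitly anchored at the beginning.
The match spans [0:4] → 'xkkk'.

(0, 4)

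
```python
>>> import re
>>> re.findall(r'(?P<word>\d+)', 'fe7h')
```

['7']

Pattern: one or more of a digit (captured as 'word').
One capturing group, so `findall` returns just the captured substring from the one match — 1 in all.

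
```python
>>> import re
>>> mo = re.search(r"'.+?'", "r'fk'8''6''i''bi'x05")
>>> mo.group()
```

With the lazy modifier that quantifier settles for the fewest repetitions that let the rest of the pattern succeed (the atoms after it are unaffected and can still be greedy).
`search` walks the string left to right and returns the first match it finds.
The match spans [1:5] → "'fk'".

"'fk'"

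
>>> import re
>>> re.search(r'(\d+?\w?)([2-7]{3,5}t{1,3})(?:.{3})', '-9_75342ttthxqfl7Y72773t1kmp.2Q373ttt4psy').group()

This matches one or more of a digit (lazy), then optionally a word character (captured); then 3 to 5 of a character in [2-7], then 1 to 3 of a literal 't' (captured); then exactly 3 of any character (non-capturing group).
`re.search` tries every starting position until one works.
The match spans [1:14] → '9_75342ttthxq'.
Captured: group 1 = '9_', group 2 = '75342ttt'.

'9_75342ttthxq'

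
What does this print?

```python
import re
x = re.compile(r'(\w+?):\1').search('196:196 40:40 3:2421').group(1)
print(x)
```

196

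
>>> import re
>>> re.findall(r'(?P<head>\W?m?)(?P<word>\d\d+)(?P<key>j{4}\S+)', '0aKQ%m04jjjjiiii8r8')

With 3 capturing groups, `findall` returns a 3-tuple per match.

[('%m', '04', 'jjjjiiii8r8')]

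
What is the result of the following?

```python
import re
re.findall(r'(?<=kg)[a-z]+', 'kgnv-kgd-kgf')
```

The `(?=…)`/`(?<=…)` assertion just peeks at neighbouring text; it doesn't advance the match position.
No capturing groups, so `findall` returns the 3 full match strings.

['nv', 'd', 'f']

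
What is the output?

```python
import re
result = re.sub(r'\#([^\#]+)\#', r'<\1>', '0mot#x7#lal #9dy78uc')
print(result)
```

Matches: at [4:8] → '#x7#'.
`\1` in the replacement pulls in group 1's text for each match.

0mot<x7>lal #9dy78uc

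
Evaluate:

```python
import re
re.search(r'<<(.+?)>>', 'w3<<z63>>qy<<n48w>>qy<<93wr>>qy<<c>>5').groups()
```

('z63',)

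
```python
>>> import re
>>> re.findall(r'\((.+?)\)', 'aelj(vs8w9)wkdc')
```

`findall` collects group 1 from the one match (1 total).

['vs8w9']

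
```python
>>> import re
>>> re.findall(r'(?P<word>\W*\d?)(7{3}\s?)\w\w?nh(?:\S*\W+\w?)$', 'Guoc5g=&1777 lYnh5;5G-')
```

[('=&1', '777 ')]

2 groups means the one result is a tuple of 2 captured strings — 1 here.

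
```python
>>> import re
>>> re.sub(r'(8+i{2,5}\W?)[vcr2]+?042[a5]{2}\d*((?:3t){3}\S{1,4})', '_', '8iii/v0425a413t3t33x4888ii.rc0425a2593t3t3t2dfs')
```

Each match is replaced by '_'.

'8iii/v0425a413t3t33x4_'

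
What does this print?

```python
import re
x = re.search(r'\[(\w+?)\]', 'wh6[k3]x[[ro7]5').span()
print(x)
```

(3, 7)

The match spans [3:7] → '[k3]'.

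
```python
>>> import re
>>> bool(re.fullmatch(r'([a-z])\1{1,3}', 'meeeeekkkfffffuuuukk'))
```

False

A backreference is literal: `\1` must see the identical characters the first group matched.
`re.fullmatch` requires the pattern to consume the entire string.
Here the string isn't matched end-to-end, so the call returns None, and `bool(None)` is False.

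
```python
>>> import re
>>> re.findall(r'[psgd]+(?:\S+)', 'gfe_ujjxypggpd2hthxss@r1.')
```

['gfe_ujjxypggpd2hthxss@r1.']

The pattern matches one or more of one of [psgd]; then one or more of a non-whitespace character (non-capturing group).
`findall` yields the raw match text (1 of them) because the pattern has no groups.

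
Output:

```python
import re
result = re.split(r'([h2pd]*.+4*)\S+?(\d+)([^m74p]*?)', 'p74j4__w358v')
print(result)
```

['', 'p74j4__w3', '8', '', 'v']

A non-greedy quantifier consumes as few characters as it can — just enough that the remainder of the pattern still matches from where it stops; whatever follows it matches normally.
Because the pattern has a capturing group, `split` also inserts each captured text between the pieces.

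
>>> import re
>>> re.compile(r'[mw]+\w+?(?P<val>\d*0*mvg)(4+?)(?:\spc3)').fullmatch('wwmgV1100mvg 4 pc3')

This matches one or more of one of [mw], then one or more of a word character (lazy); then zero or more of a digit, then zero or more of a literal '0', then the literal 'mvg' (captured as 'val'); then one or more of a literal '4' (lazy) (captured); then whitespace, then the literal 'pc3' (non-capturing group).
`re.fullmatch` is like wrapping the pattern in `^…$` (in single-line mode).
Here the string isn't matched end-to-end, so the call returns None.

None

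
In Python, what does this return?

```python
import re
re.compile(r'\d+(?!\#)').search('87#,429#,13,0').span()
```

(0, 1)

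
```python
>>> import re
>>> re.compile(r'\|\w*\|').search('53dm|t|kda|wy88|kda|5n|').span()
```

`re.search` tries every starting position until one works.
The match spans [4:7] → '|t|'.

(4, 7)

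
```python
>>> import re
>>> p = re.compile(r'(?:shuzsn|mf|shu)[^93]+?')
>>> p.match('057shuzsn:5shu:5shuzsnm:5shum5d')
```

None

`match` is anchored at position 0; if the pattern doesn't fit there, it returns None.
Here the string doesn't start with a match, so the call returns None.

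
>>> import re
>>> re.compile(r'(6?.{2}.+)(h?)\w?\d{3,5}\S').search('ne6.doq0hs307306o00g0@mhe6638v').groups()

The pattern matches optionally the literal '6', then exactly 2 of any character, then one or more of any character (captured); then optionally a literal 'h' (captured); then optionally a word character; then 3 to 5 of a digit, then a non-whitespace character.
`search` walks the string left to right and returns the first match it finds.
The match spans [0:30] → 'ne6.doq0hs307306o00g0@mhe6638v'.
Captured: group 1 = 'ne6.doq0hs307306o00g0@mhe6', group 2 = ''.

('ne6.doq0hs307306o00g0@mhe6', '')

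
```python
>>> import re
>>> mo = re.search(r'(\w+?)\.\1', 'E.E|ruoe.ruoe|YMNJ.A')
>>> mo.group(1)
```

'E'

`\1` has to match the exact text group 1 already captured.
`re.search` scans for the first position where the pattern succeeds.
The match spans [0:3] → 'E.E'.
Captured: group 1 = 'E'.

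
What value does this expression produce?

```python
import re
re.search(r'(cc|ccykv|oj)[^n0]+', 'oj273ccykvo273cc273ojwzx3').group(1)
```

`search` walks the string left to right and returns the first match it finds.
The match spans [0:25] → 'oj273ccykvo273cc273ojwzx3'.
Captured: group 1 = 'oj'.

'oj'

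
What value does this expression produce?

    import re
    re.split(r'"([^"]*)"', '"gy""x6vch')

['', 'gy', '"x6vch']

Matches to split on: at [0:4] → '"gy"'.
Because the pattern has a capturing group, `split` also inserts each captured text between the pieces.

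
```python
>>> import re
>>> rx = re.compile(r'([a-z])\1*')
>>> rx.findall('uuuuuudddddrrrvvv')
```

['u', 'd', 'r', 'v']

The backreference `\1` re-matches whatever the first group consumed, character for character.
With a single group, `findall` returns only what that group captured — 4 items.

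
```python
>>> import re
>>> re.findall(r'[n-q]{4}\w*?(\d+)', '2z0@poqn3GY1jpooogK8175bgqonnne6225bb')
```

Lazy quantifiers expand one character at a time until the remainder of the pattern can match.
With a single group, `findall` returns only what that group captured — 3 items.

['3', '8175', '6225']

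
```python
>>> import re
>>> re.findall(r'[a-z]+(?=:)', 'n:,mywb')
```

Lookahead/lookbehind check context without consuming it, so the matched span excludes the asserted characters.
`findall` yields the raw match text (1 of them) because the pattern has no groups.

['n']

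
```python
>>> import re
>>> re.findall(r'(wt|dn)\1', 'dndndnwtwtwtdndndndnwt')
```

['dn', 'wt', 'dn', 'dn']

`\1` is not a pattern — it's the concrete string captured by group 1, re-applied verbatim.
Walking the string: at [0:4] match 'dndn', group 1 = 'dn'; at [6:10] match 'wtwt', group 1 = 'wt'; at [12:16] match 'dndn', group 1 = 'dn'; at [16:20] match 'dndn', group 1 = 'dn'.
Because there's exactly one group, `findall` drops the full match and keeps group 1 from each hit.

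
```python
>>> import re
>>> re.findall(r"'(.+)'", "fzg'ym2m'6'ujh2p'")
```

["ym2m'6'ujh2p"]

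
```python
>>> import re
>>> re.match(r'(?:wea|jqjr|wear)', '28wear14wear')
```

With `match`, the pattern is implicitly anchored at the beginning.
Here the string doesn't start with a match, so the call returns None.

None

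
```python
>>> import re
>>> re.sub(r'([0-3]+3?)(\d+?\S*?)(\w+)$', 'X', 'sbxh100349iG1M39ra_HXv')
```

'sbxhX'

This matches one or more of a character in [0-3], then optionally the literal '3' (captured); then one or more of a digit (lazy), then zero or more of a non-whitespace character (lazy) (captured); then one or more of a word character (captured); then anchored at the end.
Matches: at [4:22] → '100349iG1M39ra_HXv'.
Every occurrence is swapped for 'X'.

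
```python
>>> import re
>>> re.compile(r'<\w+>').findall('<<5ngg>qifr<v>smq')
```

['<5ngg>', '<v>']

Matches: at [1:7] → '<5ngg>'; at [11:14] → '<v>'.
Since nothing is captured, `findall` lists the 2 matched substrings directly.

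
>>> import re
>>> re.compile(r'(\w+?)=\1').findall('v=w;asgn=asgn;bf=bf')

`\1` has to match the exact text group 1 already captured.
Scanning left to right: at [4:13] match 'asgn=asgn', group 1 = 'asgn'; at [14:19] match 'bf=bf', group 1 = 'bf'.
`findall` collects group 1 from each match (2 total).

['asgn', 'bf']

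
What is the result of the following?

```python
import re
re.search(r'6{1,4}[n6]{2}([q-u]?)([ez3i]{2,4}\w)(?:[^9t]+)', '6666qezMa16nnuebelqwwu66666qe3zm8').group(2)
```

'ezM'

The match spans [0:33] → '6666qezMa16nnuebelqwwu66666qe3zm8'.
Captured: group 1 = 'q', group 2 = 'ezM'.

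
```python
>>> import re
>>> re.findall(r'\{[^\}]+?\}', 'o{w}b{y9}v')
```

['{w}', '{y9}']

Since nothing is captured, `findall` lists the 2 matched substrings directly.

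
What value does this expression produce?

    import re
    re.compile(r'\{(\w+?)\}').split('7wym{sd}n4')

['7wym', 'sd', 'n4']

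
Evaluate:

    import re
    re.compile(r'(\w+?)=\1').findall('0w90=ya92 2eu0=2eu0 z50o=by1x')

After group 1 captures some text, `\1` only succeeds where that same text appears again.
Matches: at [10:19] match '2eu0=2eu0', group 1 = '2eu0'.
`findall` collects group 1 from the one match (1 total).

['2eu0']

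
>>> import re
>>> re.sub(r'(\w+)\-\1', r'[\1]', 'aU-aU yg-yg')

`\1` is not a pattern — it's the concrete string captured by group 1, re-applied verbatim.
Matches: at [0:5] → 'aU-aU'; at [6:11] → 'yg-yg'.
`\1` in the replacement pulls in group 1's text for each match.

'[aU] [yg]'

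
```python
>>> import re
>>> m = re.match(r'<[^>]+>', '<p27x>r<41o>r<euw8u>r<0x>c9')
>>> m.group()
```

With `match`, the pattern is implicitly anchored at the beginning.
The match spans [0:6] → '<p27x>'.

'<p27x>'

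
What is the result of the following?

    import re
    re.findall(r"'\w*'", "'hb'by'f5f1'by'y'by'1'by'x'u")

["'hb'", "'f5f1'", "'y'", "'1'", "'x'"]

Matches: at [0:4] → "'hb'"; at [6:12] → "'f5f1'"; at [14:17] → "'y'"; at [19:22] → "'1'"; at [24:27] → "'x'".
`findall` yields the raw match text (5 of them) because the pattern has no groups.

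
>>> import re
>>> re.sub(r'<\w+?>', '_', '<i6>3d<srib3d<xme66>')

'_3d<srib3d_'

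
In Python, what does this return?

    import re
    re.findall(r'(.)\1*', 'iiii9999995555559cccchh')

A backreference is literal: `\1` must see the identical characters the first group matched.
Scanning left to right: at [0:4] match 'iiii', group 1 = 'i'; at [4:10] match '999999', group 1 = '9'; at [10:16] match '555555', group 1 = '5'; at [16:17] match '9', group 1 = '9'; at [17:21] match 'cccc', group 1 = 'c'; ….
Because there's exactly one group, `findall` drops the full match and keeps group 1 from each hit.

['i', '9', '5', '9', 'c', 'h']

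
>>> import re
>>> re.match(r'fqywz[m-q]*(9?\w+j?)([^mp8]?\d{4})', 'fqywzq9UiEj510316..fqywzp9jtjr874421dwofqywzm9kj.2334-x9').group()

'fqywzq9UiEj510316'

This matches the literal 'fqy', then the literal 'wz', then zero or more of a character in [m-q]; then optionally the literal '9', then one or more of a word character, then optionally the literal 'j' (captured); then optionally any character except [mp8], then exactly 4 of a digit (captured).
With `match`, the pattern is implicitly anchored at the beginning.
The match spans [0:17] → 'fqywzq9UiEj510316'.
Captured: group 1 = '9UiEj51', group 2 = '0316'.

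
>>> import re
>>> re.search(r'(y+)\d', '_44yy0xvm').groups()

('yy',)

The match spans [3:6] → 'yy0'.
Captured: group 1 = 'yy'.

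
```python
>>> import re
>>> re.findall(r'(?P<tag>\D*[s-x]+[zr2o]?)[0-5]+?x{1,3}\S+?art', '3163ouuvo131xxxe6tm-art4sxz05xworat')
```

['ouuvo']

With a single group, `findall` returns only what that group captured — 1 item.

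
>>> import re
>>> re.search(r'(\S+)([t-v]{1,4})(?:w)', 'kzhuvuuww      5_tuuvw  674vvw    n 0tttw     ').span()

This matches one or more of a non-whitespace character (captured); then 1 to 4 of a character in [t-v] (captured); then a literal 'w' (non-capturing group).
`re.search` tries every starting position until one works.
The match spans [0:8] → 'kzhuvuuw'.
Captured: group 1 = 'kzhuvu', group 2 = 'u'.

(0, 8)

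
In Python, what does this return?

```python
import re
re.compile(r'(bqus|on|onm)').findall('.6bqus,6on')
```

['bqus', 'on']

`findall` collects group 1 from each match (2 total).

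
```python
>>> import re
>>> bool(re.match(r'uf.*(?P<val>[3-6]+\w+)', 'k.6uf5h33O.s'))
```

False

With `match`, the pattern is implicitly anchored at the beginning.
Here the string doesn't start with a match, so the call returns None, and `bool(None)` is False.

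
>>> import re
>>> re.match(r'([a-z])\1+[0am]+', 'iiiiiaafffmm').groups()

`\1` has to match the exact text group 1 already captured.
With `match`, the pattern is implicitly anchored at the beginning.
The match spans [0:7] → 'iiiiiaa'.
Captured: group 1 = 'i'.

('i',)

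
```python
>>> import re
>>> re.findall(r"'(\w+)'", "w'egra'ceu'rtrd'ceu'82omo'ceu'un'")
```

Matches: at [1:7] match "'egra'", group 1 = 'egra'; at [10:16] match "'rtrd'", group 1 = 'rtrd'; at [19:26] match "'82omo'", group 1 = '82omo'; at [29:33] match "'un'", group 1 = 'un'.
With a single group, `findall` returns only what that group captured — 4 items.

['egra', 'rtrd', '82omo', 'un']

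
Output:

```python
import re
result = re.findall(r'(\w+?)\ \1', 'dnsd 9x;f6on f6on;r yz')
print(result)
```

The backreference `\1` re-matches whatever the first group consumed, character for character.
Walking the string: at [8:17] match 'f6on f6on', group 1 = 'f6on'.
Because there's exactly one group, `findall` drops the full match and keeps group 1 from the one hit.

['f6on']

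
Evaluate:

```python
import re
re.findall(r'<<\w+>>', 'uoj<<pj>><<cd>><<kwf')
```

['<<pj>>', '<<cd>>']

Since nothing is captured, `findall` lists the 2 matched substrings directly.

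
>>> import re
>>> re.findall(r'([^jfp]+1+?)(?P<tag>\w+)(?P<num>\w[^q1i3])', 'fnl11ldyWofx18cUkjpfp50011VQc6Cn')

The pattern matches one or more of any character except [jfp], then one or more of a literal '1' (lazy) (captured); then one or more of a word character (captured as 'tag'); then a word character, then any character except [q1i3] (captured as 'num').
With 3 capturing groups, `findall` returns a 3-tuple per match.

[('nl11', 'ldyWofx18cUkjpfp50011VQc6', 'Cn')]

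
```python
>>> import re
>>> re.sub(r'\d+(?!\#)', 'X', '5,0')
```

The negative lookaround is zero-width — it rules out positions where the adjacent text would match, without consuming anything.
Matches: at [0:1] → '5'; at [2:3] → '0'.
`sub` substitutes 'X' at each match site.

'X,X'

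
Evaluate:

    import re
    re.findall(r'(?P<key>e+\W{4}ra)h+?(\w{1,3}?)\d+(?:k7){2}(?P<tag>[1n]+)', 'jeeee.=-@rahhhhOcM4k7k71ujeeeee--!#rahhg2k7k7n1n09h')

With the lazy modifier that quantifier settles for the fewest repetitions that let the rest of the pattern succeed (the atoms after it are unaffected and can still be greedy).
With 3 capturing groups, `findall` returns a 3-tuple per match.

[('eeee.=-@ra', 'OcM', '1'), ('eeeee--!#ra', 'hg', 'n1n')]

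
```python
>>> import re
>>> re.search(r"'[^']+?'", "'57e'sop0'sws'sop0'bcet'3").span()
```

The match spans [0:5] → "'57e'".

(0, 5)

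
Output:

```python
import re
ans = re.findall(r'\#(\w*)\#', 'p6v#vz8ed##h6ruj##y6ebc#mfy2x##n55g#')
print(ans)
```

['vz8ed', 'h6ruj', 'y6ebc', '']

One capturing group, so `findall` returns just the captured substring from each match — 4 in all.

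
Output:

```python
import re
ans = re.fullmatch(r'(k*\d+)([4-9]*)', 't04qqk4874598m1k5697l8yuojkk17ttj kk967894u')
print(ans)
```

None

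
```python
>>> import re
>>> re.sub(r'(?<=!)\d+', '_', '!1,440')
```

'!_,440'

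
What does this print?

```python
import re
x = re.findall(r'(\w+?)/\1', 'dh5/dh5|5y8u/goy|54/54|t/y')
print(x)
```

['dh5', '54']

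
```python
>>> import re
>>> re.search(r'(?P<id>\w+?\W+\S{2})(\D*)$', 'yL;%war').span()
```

The match spans [0:7] → 'yL;%war'.

(0, 7)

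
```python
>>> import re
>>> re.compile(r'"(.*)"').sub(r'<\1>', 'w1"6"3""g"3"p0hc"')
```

'w1<6"3""g"3"p0hc>'

Matches: at [2:17] → '"6"3""g"3"p0hc"'.
The replacement refers to a captured group, so each match is rewritten using its own captured text.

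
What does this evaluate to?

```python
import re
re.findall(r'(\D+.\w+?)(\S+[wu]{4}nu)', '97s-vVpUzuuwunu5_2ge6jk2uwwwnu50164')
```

[('s-vVpUzuuwunu5_', '2ge6jk2uwwwnu')]

A `+?`/`*?`/`{m,n}?` starts at its minimum and grows only as far as needed for what follows to match.
With 2 capturing groups, `findall` returns a 2-tuple per match.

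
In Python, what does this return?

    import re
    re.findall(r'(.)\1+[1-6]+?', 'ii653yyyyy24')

A backreference is literal: `\1` must see the identical characters the first group matched.
With a single group, `findall` returns only what that group captured — 2 items.

['i', 'y']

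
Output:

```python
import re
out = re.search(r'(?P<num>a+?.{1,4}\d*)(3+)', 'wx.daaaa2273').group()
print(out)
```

Pattern: one or more of the literal 'a' (lazy), then 1 to 4 of any character, then zero or more of a digit (captured as 'num'); then one or more of a literal '3' (captured).
Unlike `match`, `search` isn't anchored — it looks for the pattern anywhere in the string.
The match spans [4:12] → 'aaaa2273'.
Captured: group 1 = 'aaaa227', group 2 = '3'.

aaaa2273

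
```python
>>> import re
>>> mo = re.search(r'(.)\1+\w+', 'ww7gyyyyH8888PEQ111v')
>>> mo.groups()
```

('w',)

The match spans [0:20] → 'ww7gyyyyH8888PEQ111v'.
Captured: group 1 = 'w'.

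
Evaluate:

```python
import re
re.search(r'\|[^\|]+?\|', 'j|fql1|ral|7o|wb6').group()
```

`re.search` scans for the first position where the pattern succeeds.
The match spans [1:7] → '|fql1|'.

'|fql1|'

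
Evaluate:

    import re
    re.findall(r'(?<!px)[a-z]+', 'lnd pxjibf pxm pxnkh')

['lnd', 'pxjibf', 'pxm', 'pxnkh']

Because the assertion is negative and zero-width, positions next to the forbidden text are skipped.
Walking the string: at [0:3] → 'lnd'; at [4:10] → 'pxjibf'; at [11:14] → 'pxm'; at [15:20] → 'pxnkh'.
`findall` yields the raw match text (4 of them) because the pattern has no groups.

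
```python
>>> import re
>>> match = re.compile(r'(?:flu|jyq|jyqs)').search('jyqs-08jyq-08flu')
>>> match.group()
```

Branches in `(...|...)` are attempted left-to-right; the first branch that allows the whole pattern to succeed is taken.
The match spans [0:3] → 'jyq'.

'jyq'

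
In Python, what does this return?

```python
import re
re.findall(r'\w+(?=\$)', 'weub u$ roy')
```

['u']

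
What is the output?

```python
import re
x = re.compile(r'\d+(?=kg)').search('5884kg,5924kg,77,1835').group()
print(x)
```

5884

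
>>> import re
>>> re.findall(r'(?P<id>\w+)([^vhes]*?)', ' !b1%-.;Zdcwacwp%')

[('b1', ''), ('Zdcwacwp', '')]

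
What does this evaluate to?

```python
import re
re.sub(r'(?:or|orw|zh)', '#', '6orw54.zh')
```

`|` is ordered: at each position the engine commits to the first alternative that works.
Matches: at [1:3] → 'or'; at [7:9] → 'zh'.
`sub` substitutes '#' at each match site.

'6#w54.#'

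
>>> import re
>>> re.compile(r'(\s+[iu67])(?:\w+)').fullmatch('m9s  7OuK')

Pattern: one or more of whitespace, then one of [iu67] (captured); then one or more of a word character (non-capturing group).
`re.fullmatch` requires the pattern to consume the entire string.
Here the pattern can't cover the whole string, so the call returns None.

None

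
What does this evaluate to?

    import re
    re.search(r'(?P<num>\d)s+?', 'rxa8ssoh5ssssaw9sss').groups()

('8',)

Pattern: a digit (captured as 'num'); then one or more of a literal 's' (lazy).
A non-greedy quantifier consumes as few characters as it can — just enough that the remainder of the pattern still matches from where it stops; whatever follows it matches normally.
`search` walks the string left to right and returns the first match it finds.
The match spans [3:5] → '8s'.
Captured: group 1 = '8'.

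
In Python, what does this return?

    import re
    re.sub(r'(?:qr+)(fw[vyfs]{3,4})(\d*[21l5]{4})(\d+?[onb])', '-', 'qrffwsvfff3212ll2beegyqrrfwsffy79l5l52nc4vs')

'qrffwsvfff3212ll2beegy-c4vs'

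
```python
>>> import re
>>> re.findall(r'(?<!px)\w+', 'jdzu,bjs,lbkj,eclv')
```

['jdzu', 'bjs', 'lbkj', 'eclv']

Because the assertion is negative and zero-width, positions next to the forbidden text are skipped.
Scanning left to right: at [0:4] → 'jdzu'; at [5:8] → 'bjs'; at [9:13] → 'lbkj'; at [14:18] → 'eclv'.
Since nothing is captured, `findall` lists the 4 matched substrings directly.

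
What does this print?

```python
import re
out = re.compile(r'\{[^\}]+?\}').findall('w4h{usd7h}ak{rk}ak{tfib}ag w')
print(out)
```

With no groups in the pattern, `findall` gives back each whole match — 3 here.

['{usd7h}', '{rk}', '{tfib}']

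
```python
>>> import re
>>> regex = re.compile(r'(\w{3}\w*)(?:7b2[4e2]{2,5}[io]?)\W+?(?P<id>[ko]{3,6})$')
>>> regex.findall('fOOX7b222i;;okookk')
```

Multiple groups make `findall` return tuples — one 2-tuple for the one match.

[('fOOX', 'okookk')]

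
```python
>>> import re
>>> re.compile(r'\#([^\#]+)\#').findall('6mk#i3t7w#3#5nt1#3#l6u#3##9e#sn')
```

With a single group, `findall` returns only what that group captured — 4 items.

['i3t7w', '5nt1', 'l6u', '9e']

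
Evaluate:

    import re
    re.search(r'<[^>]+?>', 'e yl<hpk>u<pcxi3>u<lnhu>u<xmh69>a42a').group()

The match spans [4:9] → '<hpk>'.

'<hpk>'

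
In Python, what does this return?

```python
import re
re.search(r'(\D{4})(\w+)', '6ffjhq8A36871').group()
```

'ffjhq8A36871'

The pattern matches exactly 4 of a non-digit (captured); then one or more of a word character (captured).
`re.search` scans for the first position where the pattern succeeds.
The match spans [1:13] → 'ffjhq8A36871'.
Captured: group 1 = 'ffjh', group 2 = 'q8A36871'.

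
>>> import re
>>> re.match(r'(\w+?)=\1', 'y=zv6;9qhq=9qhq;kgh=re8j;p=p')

`re.match` only tries the pattern at the start of the string.
Here the string doesn't start with a match, so the call returns None.

None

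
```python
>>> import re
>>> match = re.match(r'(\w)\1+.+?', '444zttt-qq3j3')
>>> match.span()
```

(0, 4)

`match` is anchored at position 0; if the pattern doesn't fit there, it returns None.
The match spans [0:4] → '444z'.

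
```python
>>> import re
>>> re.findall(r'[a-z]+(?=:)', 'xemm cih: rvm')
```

['cih']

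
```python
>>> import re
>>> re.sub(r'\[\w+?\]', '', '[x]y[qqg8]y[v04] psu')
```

'yy psu'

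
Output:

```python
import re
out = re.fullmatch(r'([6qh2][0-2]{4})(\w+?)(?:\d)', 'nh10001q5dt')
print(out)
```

This matches one of [6qh2], then exactly 4 of a character in [0-2] (captured); then one or more of a word character (lazy) (captured); then a digit (non-capturing group).
`re.fullmatch` is like wrapping the pattern in `^…$` (in single-line mode).
Here there's no way to consume every character, so the call returns None.

None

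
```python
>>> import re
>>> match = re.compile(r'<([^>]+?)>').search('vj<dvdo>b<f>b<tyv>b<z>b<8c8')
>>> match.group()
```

'<dvdo>'

`re.search` scans for the first position where the pattern succeeds.
The match spans [2:8] → '<dvdo>'.
Captured: group 1 = 'dvdo'.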